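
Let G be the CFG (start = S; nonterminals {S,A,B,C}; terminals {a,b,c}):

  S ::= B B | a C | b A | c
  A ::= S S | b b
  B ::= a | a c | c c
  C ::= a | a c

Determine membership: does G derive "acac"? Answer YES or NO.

Convert to CNF:
  S -> B B | T0 A | T1 C | c
  A -> S S | T0 T0
  B -> T1 T2 | T2 T2 | a
  C -> T1 T2 | a
  T0 -> b
  T1 -> a
  T2 -> c

CYK fill:
  [0..0]={B,C,T1}  "a"  orig:{B,C}
  [1..1]={S,T2}  "c"  orig:{S}
  [2..2]={B,C,T1}  "a"  orig:{B,C}
  [3..3]={S,T2}  "c"  orig:{S}
  [0..1]={B,C}  "ac"
  [1..2]=∅  "ca"
  [2..3]={B,C}  "ac"
  [0..2]={S}  "aca"
  [1..3]=∅  "cac"
  [0..3]={A,S}  "acac"

S ∈ T[0,3] ⇒ YES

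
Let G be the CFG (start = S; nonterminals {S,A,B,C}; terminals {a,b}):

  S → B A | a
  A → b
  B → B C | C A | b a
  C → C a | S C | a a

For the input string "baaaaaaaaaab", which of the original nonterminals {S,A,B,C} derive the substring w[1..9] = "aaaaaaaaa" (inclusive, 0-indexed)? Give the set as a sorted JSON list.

CNF form of G:
  S -> B A | a
  A -> b
  B -> B C | C A | T0 T1
  C -> C T1 | S C | T1 T1
  T0 -> b
  T1 -> a

CYK fill, restricted to cells inside w[1..9]:
  T[1,1] 'a' = {S,T1}  orig:{S}
  T[2,2] 'a' = {S,T1}  orig:{S}
  T[3,3] 'a' = {S,T1}  orig:{S}
  T[4,4] 'a' = {S,T1}  orig:{S}
  T[5,5] 'a' = {S,T1}  orig:{S}
  T[6,6] 'a' = {S,T1}  orig:{S}
  T[7,7] 'a' = {S,T1}  orig:{S}
  T[8,8] 'a' = {S,T1}  orig:{S}
  T[9,9] 'a' = {S,T1}  orig:{S}
  T[1,2] 'aa' = {C}
  T[2,3] 'aa' = {C}
  T[3,4] 'aa' = {C}
  T[4,5] 'aa' = {C}
  T[5,6] 'aa' = {C}
  T[6,7] 'aa' = {C}
  T[7,8] 'aa' = {C}
  T[8,9] 'aa' = {C}
  T[1,3] 'aaa' = {C}
  T[2,4] 'aaa' = {C}
  T[3,5] 'aaa' = {C}
  T[4,6] 'aaa' = {C}
  T[5,7] 'aaa' = {C}
  T[6,8] 'aaa' = {C}
  T[7,9] 'aaa' = {C}
  T[1,4] 'aaaa' = {C}
  T[2,5] 'aaaa' = {C}
  T[3,6] 'aaaa' = {C}
  T[4,7] 'aaaa' = {C}
  T[5,8] 'aaaa' = {C}
  T[6,9] 'aaaa' = {C}
  T[1,5] 'aaaaa' = {C}
  T[2,6] 'aaaaa' = {C}
  T[3,7] 'aaaaa' = {C}
  T[4,8] 'aaaaa' = {C}
  T[5,9] 'aaaaa' = {C}
  T[1,6] 'aaaaaa' = {C}
  T[2,7] 'aaaaaa' = {C}
  T[3,8] 'aaaaaa' = {C}
  T[4,9] 'aaaaaa' = {C}
  T[1,7] 'aaaaaaa' = {C}
  T[2,8] 'aaaaaaa' = {C}
  T[3,9] 'aaaaaaa' = {C}
  T[1,8] 'aaaaaaaa' = {C}
  T[2,9] 'aaaaaaaa' = {C}
  T[1,9] 'aaaaaaaaa' = {C}

Original NTs in T[1,9] deriving "aaaaaaaaa": ["C"]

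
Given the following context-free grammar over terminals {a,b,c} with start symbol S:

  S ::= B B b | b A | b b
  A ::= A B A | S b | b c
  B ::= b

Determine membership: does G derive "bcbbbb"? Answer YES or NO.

CNF form of G:
  S -> B X3 | T0 A | T0 T0
  A -> A X2 | S T0 | T0 T1
  B -> b
  T0 -> b
  T1 -> c
  X2 -> B A
  X3 -> B T0

Fill CYK table bottom-up:
  [0..0]={B,T0}  "b"  orig:{B}
  [1..1]={T1}  "c"  orig:{}
  [2..2]={B,T0}  "b"  orig:{B}
  [3..3]={B,T0}  "b"  orig:{B}
  [4..4]={B,T0}  "b"  orig:{B}
  [5..5]={B,T0}  "b"  orig:{B}
  [0..1]={A}  "bc"
  [1..2]=∅  "cb"
  [2..3]={S,X3}  "bb"  orig:{S}
  [3..4]={S,X3}  "bb"  orig:{S}
  [4..5]={S,X3}  "bb"  orig:{S}
  [0..2]=∅  "bcb"
  [1..3]=∅  "cbb"
  [2..4]={A,S}  "bbb"
  [3..5]={A,S}  "bbb"
  [0..3]=∅  "bcbb"
  [1..4]=∅  "cbbb"
  [2..5]={A,S,X2}  "bbbb"  orig:{A,S}
  [0..4]=∅  "bcbbb"
  [1..5]=∅  "cbbbb"
  [0..5]={A}  "bcbbbb"

S ∉ T[0,5] ⇒ NO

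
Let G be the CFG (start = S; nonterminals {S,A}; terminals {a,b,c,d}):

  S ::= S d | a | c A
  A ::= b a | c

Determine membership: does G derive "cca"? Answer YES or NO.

Convert to CNF:
  S -> S T2 | T3 A | a
  A -> T0 T1 | c
  T0 -> b
  T1 -> a
  T2 -> d
  T3 -> c

CYK table (by increasing span):
  [0..0]={A,T3}  "c"  orig:{A}
  [1..1]={A,T3}  "c"  orig:{A}
  [2..2]={S,T1}  "a"  orig:{S}
  [0..1]={S}  "cc"
  [1..2]=∅  "ca"
  [0..2]=∅  "cca"

S ∉ T[0,2] ⇒ NO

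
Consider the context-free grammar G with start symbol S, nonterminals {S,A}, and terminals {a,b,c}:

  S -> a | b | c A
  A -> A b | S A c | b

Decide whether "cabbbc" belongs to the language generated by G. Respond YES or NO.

Convert to CNF:
  S -> T1 A | a | b
  A -> A T0 | S X2 | b
  T0 -> b
  T1 -> c
  X2 -> A T1

CYK table (by increasing span):
  [0..0]={T1}  "c"  orig:{}
  [1..1]={S}  "a"
  [2..2]={A,S,T0}  "b"  orig:{A,S}
  [3..3]={A,S,T0}  "b"  orig:{A,S}
  [4..4]={A,S,T0}  "b"  orig:{A,S}
  [5..5]={T1}  "c"  orig:{}
  [0..1]=∅  "ca"
  [1..2]=∅  "ab"
  [2..3]={A}  "bb"
  [3..4]={A}  "bb"
  [4..5]={X2}  "bc"  orig:{}
  [0..2]=∅  "cab"
  [1..3]=∅  "abb"
  [2..4]={A}  "bbb"
  [3..5]={A,X2}  "bbc"  orig:{A}
  [0..3]=∅  "cabb"
  [1..4]=∅  "abbb"
  [2..5]={A,X2}  "bbbc"  orig:{A}
  [0..4]=∅  "cabbb"
  [1..5]={A}  "abbbc"
  [0..5]={S}  "cabbbc"

S ∈ T[0,5] ⇒ YES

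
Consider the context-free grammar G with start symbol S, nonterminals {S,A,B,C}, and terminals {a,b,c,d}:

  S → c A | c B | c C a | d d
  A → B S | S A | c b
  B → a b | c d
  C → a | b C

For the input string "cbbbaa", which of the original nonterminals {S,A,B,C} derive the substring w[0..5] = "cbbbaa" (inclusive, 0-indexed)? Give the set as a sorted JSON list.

CNF form of G:
  S -> T0 A | T0 B | T0 X4 | T3 T3
  A -> B S | S A | T0 T1
  B -> T0 T3 | T2 T1
  C -> T1 C | a
  T0 -> c
  T1 -> b
  T2 -> a
  T3 -> d
  X4 -> C T2

CYK fill (cells [i..j] with 0 ≤ i ≤ j ≤ 5 only):
  cell(0,0) c: {T0}  orig:{}
  cell(1,1) b: {T1}  orig:{}
  cell(2,2) b: {T1}  orig:{}
  cell(3,3) b: {T1}  orig:{}
  cell(4,4) a: {C,T2}  orig:{C}
  cell(5,5) a: {C,T2}  orig:{C}
  cell(0,1) cb: {A}
  cell(1,2) bb: ∅
  cell(2,3) bb: ∅
  cell(3,4) ba: {C}
  cell(4,5) aa: {X4}  orig:{}
  cell(0,2) cbb: ∅
  cell(1,3) bbb: ∅
  cell(2,4) bba: {C}
  cell(3,5) baa: {X4}  orig:{}
  cell(0,3) cbbb: ∅
  cell(1,4) bbba: {C}
  cell(2,5) bbaa: {X4}  orig:{}
  cell(0,4) cbbba: ∅
  cell(1,5) bbbaa: {X4}  orig:{}
  cell(0,5) cbbbaa: {S}

Original NTs in T[0,5] deriving "cbbbaa": ["S"]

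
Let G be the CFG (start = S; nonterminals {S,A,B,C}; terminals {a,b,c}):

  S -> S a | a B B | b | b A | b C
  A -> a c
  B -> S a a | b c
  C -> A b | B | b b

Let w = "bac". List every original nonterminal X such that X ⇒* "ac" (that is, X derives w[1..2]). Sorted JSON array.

Convert to CNF:
  S -> S T0 | T0 X5 | T2 A | T2 C | b
  A -> T0 T1
  B -> S X3 | T2 T1
  C -> A T2 | S X4 | T2 T1 | T2 T2
  T0 -> a
  T1 -> c
  T2 -> b
  X3 -> T0 T0
  X4 -> T0 T0
  X5 -> B B

Fill CYK table bottom-up, restricted to cells inside w[1..2]:
  [1..1]={T0}  "a"  orig:{}
  [2..2]={T1}  "c"  orig:{}
  [1..2]={A}  "ac"

Original NTs in T[1,2] deriving "ac": ["A"]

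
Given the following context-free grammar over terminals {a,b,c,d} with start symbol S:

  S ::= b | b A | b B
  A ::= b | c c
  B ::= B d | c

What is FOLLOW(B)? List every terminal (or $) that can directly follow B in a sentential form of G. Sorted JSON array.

Compute FIRST by fixpoint:
pass 1:
  A via A→b: +{b}
  A via A→c c: +{c}
  B via B→c: +{c}
  S via S→b: +{b}
  FIRST(S)={b}  FIRST(A)={b,c}  FIRST(B)={c}
pass 2: (stable)
  FIRST(S)={b}  FIRST(A)={b,c}  FIRST(B)={c}

FOLLOW sets:
seed FOLLOW(S) with $
iter 1:
  B→B d: FOLLOW(B) ⊇ FIRST(d) = {d}; new: +{d}
  S→b A: FOLLOW(A) ⊇ FOLLOW(S) ⊇ {$}; new: +{$}
  S→b B: FOLLOW(B) ⊇ FOLLOW(S) ⊇ {$}; new: +{$}
  S: {$}  A: {$}  B: {$,d}
iter 2: — fixpoint
  S: {$}  A: {$}  B: {$,d}

FOLLOW(B) = ["$", "d"]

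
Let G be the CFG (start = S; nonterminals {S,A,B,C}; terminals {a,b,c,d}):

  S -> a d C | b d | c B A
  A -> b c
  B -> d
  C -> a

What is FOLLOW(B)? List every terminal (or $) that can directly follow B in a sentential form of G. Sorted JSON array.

Compute FIRST by fixpoint:
iter 1:
  A via A→b c: +{b}
  B via B→d: +{d}
  C via C→a: +{a}
  S via S→a d C: +{a}
  S via S→b d: +{b}
  S via S→c B A: +{c}
  FIRST[S]={a,b,c}  FIRST[A]={b}  FIRST[B]={d}  FIRST[C]={a}
iter 2: (stable)
  FIRST[S]={a,b,c}  FIRST[A]={b}  FIRST[B]={d}  FIRST[C]={a}

Compute FOLLOW by fixpoint:
initialize: $ ∈ FOLLOW(S)
pass 1:
  S→a d C: FOLLOW(C) ⊇ FOLLOW(S) ⊇ {$}; new: +{$}
  S→c B A: FOLLOW(B) ⊇ FIRST(A) = {b}; new: +{b}
  S→c B A: FOLLOW(A) ⊇ FOLLOW(S) ⊇ {$}; new: +{$}
  FOLLOW[S]={$}  FOLLOW[A]={$}  FOLLOW[B]={b}  FOLLOW[C]={$}
pass 2: done
  FOLLOW[S]={$}  FOLLOW[A]={$}  FOLLOW[B]={b}  FOLLOW[C]={$}

FOLLOW(B) = ["b"]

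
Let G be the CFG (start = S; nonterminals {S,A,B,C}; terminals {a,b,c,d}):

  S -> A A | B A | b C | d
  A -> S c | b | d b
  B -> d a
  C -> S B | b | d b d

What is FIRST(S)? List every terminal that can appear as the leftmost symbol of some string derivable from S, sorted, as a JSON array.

Compute FIRST by fixpoint:
[1]
  A via A→b: +{b}
  A via A→d b: +{d}
  B via B→d a: +{d}
  C via C→b: +{b}
  C via C→d b d: +{d}
  S via S→A A: +{b,d}
  FIRST[S]={b,d}  FIRST[A]={b,d}  FIRST[B]={d}  FIRST[C]={b,d}
[2] (stable)
  FIRST[S]={b,d}  FIRST[A]={b,d}  FIRST[B]={d}  FIRST[C]={b,d}

FIRST(S) = ["b", "d"]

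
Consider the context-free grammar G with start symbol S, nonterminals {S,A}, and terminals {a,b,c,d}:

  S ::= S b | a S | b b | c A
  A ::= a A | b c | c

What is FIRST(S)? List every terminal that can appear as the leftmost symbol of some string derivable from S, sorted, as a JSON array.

Compute FIRST by fixpoint:
pass 1:
  A via A→a A: +{a}
  A via A→b c: +{b}
  A via A→c: +{c}
  S via S→a S: +{a}
  S via S→b b: +{b}
  S via S→c A: +{c}
  FIRST(S)={a,b,c}  FIRST(A)={a,b,c}
pass 2: (stable)
  FIRST(S)={a,b,c}  FIRST(A)={a,b,c}

FIRST(S) = ["a", "b", "c"]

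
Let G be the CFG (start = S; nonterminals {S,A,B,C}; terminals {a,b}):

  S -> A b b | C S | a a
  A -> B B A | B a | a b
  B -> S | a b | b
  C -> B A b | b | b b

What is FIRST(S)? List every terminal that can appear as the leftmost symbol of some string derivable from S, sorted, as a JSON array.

FIRST sets, iterate to fixpoint:
iter 1:
  A via A→a b: +{a}
  B via B→a b: +{a}
  B via B→b: +{b}
  C via C→B A b: +{a,b}
  S via S→A b b: +{a}
  S via S→C S: +{b}
  S: {a,b}  A: {a}  B: {a,b}  C: {a,b}
iter 2:
  A via A→B B A: +{b}
  S: {a,b}  A: {a,b}  B: {a,b}  C: {a,b}
iter 3: (no change)
  S: {a,b}  A: {a,b}  B: {a,b}  C: {a,b}

FIRST(S) = ["a", "b"]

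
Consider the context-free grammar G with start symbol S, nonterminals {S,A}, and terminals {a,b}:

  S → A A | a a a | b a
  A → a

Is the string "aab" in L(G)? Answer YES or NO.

Convert to CNF:
  S -> A A | T0 X2 | T1 T0
  A -> a
  T0 -> a
  T1 -> b
  X2 -> T0 T0

Fill CYK table bottom-up:
  T[0,0] 'a' = {A,T0}  orig:{A}
  T[1,1] 'a' = {A,T0}  orig:{A}
  T[2,2] 'b' = {T1}  orig:{}
  T[0,1] 'aa' = {S,X2}  orig:{S}
  T[1,2] 'ab' = ∅
  T[0,2] 'aab' = ∅

S ∉ T[0,2] ⇒ NO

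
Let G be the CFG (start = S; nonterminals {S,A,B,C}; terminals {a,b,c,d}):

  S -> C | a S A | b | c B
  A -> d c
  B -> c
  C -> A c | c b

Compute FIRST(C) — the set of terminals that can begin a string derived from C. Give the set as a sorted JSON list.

FIRST sets, iterate to fixpoint:
pass 1:
  A via A→d c: +{d}
  B via B→c: +{c}
  C via C→A c: +{d}
  C via C→c b: +{c}
  S via S→C: +{c,d}
  S via S→a S A: +{a}
  S via S→b: +{b}
  S: {a,b,c,d}  A: {d}  B: {c}  C: {c,d}
pass 2: (no change)
  S: {a,b,c,d}  A: {d}  B: {c}  C: {c,d}

FIRST(C) = ["c", "d"]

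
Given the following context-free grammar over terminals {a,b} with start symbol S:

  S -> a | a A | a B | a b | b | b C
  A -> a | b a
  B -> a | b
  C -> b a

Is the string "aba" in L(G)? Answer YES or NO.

CNF form of G:
  S -> T0 C | T1 A | T1 B | T1 T0 | a | b
  A -> T0 T1 | a
  B -> a | b
  C -> T0 T1
  T0 -> b
  T1 -> a

CYK fill:
  cell(0,0) a: {A,B,S,T1}  orig:{A,B,S}
  cell(1,1) b: {B,S,T0}  orig:{B,S}
  cell(2,2) a: {A,B,S,T1}  orig:{A,B,S}
  cell(0,1) ab: {S}
  cell(1,2) ba: {A,C}
  cell(0,2) aba: {S}

S ∈ T[0,2] ⇒ YES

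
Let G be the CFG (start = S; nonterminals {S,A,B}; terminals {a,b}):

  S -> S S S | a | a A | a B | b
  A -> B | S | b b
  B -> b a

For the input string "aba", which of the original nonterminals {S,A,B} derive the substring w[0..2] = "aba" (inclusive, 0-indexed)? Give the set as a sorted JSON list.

Convert to CNF:
  S -> S X3 | T0 A | T0 B | a | b
  A -> S X2 | T0 A | T0 B | T1 T0 | T1 T1 | a | b
  B -> T1 T0
  T0 -> a
  T1 -> b
  X2 -> S S
  X3 -> S S

Fill CYK table bottom-up (cells [i..j] with 0 ≤ i ≤ j ≤ 2 only):
  cell(0,0) a: {A,S,T0}  orig:{A,S}
  cell(1,1) b: {A,S,T1}  orig:{A,S}
  cell(2,2) a: {A,S,T0}  orig:{A,S}
  cell(0,1) ab: {A,S,X2,X3}  orig:{A,S}
  cell(1,2) ba: {A,B,X2,X3}  orig:{A,B}
  cell(0,2) aba: {A,S,X2,X3}  orig:{A,S}

Original NTs in T[0,2] deriving "aba": ["A", "S"]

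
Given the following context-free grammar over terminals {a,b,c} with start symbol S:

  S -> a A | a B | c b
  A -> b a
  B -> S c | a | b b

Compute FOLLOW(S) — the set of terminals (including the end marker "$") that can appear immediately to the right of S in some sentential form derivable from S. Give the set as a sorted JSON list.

FIRST sets, iterate to fixpoint:
iter 1:
  A via A→b a: +{b}
  B via B→a: +{a}
  B via B→b b: +{b}
  S via S→a A: +{a}
  S via S→c b: +{c}
  FIRST(S)={a,c}  FIRST(A)={b}  FIRST(B)={a,b}
iter 2:
  B via B→S c: +{c}
  FIRST(S)={a,c}  FIRST(A)={b}  FIRST(B)={a,b,c}
iter 3: (stable)
  FIRST(S)={a,c}  FIRST(A)={b}  FIRST(B)={a,b,c}

Compute FOLLOW by fixpoint:
FOLLOW(S) := {$}
[1]
  B→S c: FOLLOW(S) ⊇ FIRST(c) = {c}; new: +{c}
  S→a A: FOLLOW(A) ⊇ FOLLOW(S) ⊇ {$,c}; new: +{$,c}
  S→a B: FOLLOW(B) ⊇ FOLLOW(S) ⊇ {$,c}; new: +{$,c}
  FOLLOW(S)={$,c}  FOLLOW(A)={$,c}  FOLLOW(B)={$,c}
[2] done
  FOLLOW(S)={$,c}  FOLLOW(A)={$,c}  FOLLOW(B)={$,c}

FOLLOW(S) = ["$", "c"]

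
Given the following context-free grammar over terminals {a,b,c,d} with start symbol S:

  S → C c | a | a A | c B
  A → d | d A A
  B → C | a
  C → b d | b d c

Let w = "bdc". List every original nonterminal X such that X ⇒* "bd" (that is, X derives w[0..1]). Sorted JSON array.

Convert to CNF:
  S -> C T2 | T2 B | T3 A | a
  A -> T0 X4 | d
  B -> T1 T0 | T1 X5 | a
  C -> T1 T0 | T1 X6
  T0 -> d
  T1 -> b
  T2 -> c
  T3 -> a
  X4 -> A A
  X5 -> T0 T2
  X6 -> T0 T2

CYK fill, restricted to cells inside w[0..1]:
  T[0,0] 'b' = {T1}  orig:{}
  T[1,1] 'd' = {A,T0}  orig:{A}
  T[0,1] 'bd' = {B,C}

Original NTs in T[0,1] deriving "bd": ["B", "C"]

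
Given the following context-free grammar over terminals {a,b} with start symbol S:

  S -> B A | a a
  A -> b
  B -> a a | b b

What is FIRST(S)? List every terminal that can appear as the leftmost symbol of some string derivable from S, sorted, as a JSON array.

Compute FIRST by fixpoint:
[1]
  A via A→b: +{b}
  B via B→a a: +{a}
  B via B→b b: +{b}
  S via S→B A: +{a,b}
  S: {a,b}  A: {b}  B: {a,b}
[2] — fixpoint
  S: {a,b}  A: {b}  B: {a,b}

FIRST(S) = ["a", "b"]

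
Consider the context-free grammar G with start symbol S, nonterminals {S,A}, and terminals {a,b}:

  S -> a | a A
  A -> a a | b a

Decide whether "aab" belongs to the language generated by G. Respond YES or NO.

Convert to CNF:
  S -> T0 A | a
  A -> T0 T0 | T1 T0
  T0 -> a
  T1 -> b

CYK table (by increasing span):
  cell(0,0) a: {S,T0}  orig:{S}
  cell(1,1) a: {S,T0}  orig:{S}
  cell(2,2) b: {T1}  orig:{}
  cell(0,1) aa: {A}
  cell(1,2) ab: ∅
  cell(0,2) aab: ∅

S ∉ T[0,2] ⇒ NO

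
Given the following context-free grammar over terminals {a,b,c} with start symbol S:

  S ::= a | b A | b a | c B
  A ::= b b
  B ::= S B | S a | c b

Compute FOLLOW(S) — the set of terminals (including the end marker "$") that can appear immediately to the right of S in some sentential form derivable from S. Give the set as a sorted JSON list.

FIRST iteration:
pass 1:
  A via A→b b: +{b}
  B via B→c b: +{c}
  S via S→a: +{a}
  S via S→b A: +{b}
  S via S→c B: +{c}
  FIRST[S]={a,b,c}  FIRST[A]={b}  FIRST[B]={c}
pass 2:
  B via B→S B: +{a,b}
  FIRST[S]={a,b,c}  FIRST[A]={b}  FIRST[B]={a,b,c}
pass 3: — fixpoint
  FIRST[S]={a,b,c}  FIRST[A]={b}  FIRST[B]={a,b,c}

Compute FOLLOW by fixpoint:
FOLLOW(S) := {$}
round 1:
  B→S B: FOLLOW(S) ⊇ FIRST(B) = {a,b,c}; new: +{a,b,c}
  S→b A: FOLLOW(A) ⊇ FOLLOW(S) ⊇ {$,a,b,c}; new: +{$,a,b,c}
  S→c B: FOLLOW(B) ⊇ FOLLOW(S) ⊇ {$,a,b,c}; new: +{$,a,b,c}
  FOLLOW[S]={$,a,b,c}  FOLLOW[A]={$,a,b,c}  FOLLOW[B]={$,a,b,c}
round 2: — fixpoint
  FOLLOW[S]={$,a,b,c}  FOLLOW[A]={$,a,b,c}  FOLLOW[B]={$,a,b,c}

FOLLOW(S) = ["$", "a", "b", "c"]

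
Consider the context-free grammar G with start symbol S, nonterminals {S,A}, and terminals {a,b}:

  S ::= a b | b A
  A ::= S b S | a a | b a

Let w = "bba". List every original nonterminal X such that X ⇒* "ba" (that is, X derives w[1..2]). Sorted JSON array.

CNF form of G:
  S -> T0 A | T1 T0
  A -> S X2 | T0 T1 | T1 T1
  T0 -> b
  T1 -> a
  X2 -> T0 S

CYK table (by increasing span), restricted to cells inside w[1..2]:
  cell(1,1) b: {T0}  orig:{}
  cell(2,2) a: {T1}  orig:{}
  cell(1,2) ba: {A}

Original NTs in T[1,2] deriving "ba": ["A"]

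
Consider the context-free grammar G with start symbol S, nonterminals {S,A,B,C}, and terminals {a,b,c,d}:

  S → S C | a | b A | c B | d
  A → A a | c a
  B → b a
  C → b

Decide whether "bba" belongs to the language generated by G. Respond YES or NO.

CNF form of G:
  S -> S C | T1 B | T2 A | a | d
  A -> A T0 | T1 T0
  B -> T2 T0
  C -> b
  T0 -> a
  T1 -> c
  T2 -> b

Fill CYK table bottom-up:
  [0..0]={C,T2}  "b"  orig:{C}
  [1..1]={C,T2}  "b"  orig:{C}
  [2..2]={S,T0}  "a"  orig:{S}
  [0..1]=∅  "bb"
  [1..2]={B}  "ba"
  [0..2]=∅  "bba"

S ∉ T[0,2] ⇒ NO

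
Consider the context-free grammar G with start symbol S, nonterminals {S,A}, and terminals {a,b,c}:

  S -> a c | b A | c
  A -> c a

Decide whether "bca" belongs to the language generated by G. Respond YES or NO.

CNF form of G:
  S -> T1 T0 | T2 A | c
  A -> T0 T1
  T0 -> c
  T1 -> a
  T2 -> b

CYK fill:
  [0..0]={T2}  "b"  orig:{}
  [1..1]={S,T0}  "c"  orig:{S}
  [2..2]={T1}  "a"  orig:{}
  [0..1]=∅  "bc"
  [1..2]={A}  "ca"
  [0..2]={S}  "bca"

S ∈ T[0,2] ⇒ YES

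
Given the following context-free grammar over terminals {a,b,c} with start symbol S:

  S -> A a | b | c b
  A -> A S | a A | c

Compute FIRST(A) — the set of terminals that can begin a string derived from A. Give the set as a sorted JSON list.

FIRST iteration:
round 1:
  A via A→a A: +{a}
  A via A→c: +{c}
  S via S→A a: +{a,c}
  S via S→b: +{b}
  FIRST(S)={a,b,c}  FIRST(A)={a,c}
round 2: (stable)
  FIRST(S)={a,b,c}  FIRST(A)={a,c}

FIRST(A) = ["a", "c"]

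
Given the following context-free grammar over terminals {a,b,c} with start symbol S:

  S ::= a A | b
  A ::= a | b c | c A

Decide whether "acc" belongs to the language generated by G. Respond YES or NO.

Convert to CNF:
  S -> T2 A | b
  A -> T0 T1 | T1 A | a
  T0 -> b
  T1 -> c
  T2 -> a

CYK table (by increasing span):
  T[0,0] 'a' = {A,T2}  orig:{A}
  T[1,1] 'c' = {T1}  orig:{}
  T[2,2] 'c' = {T1}  orig:{}
  T[0,1] 'ac' = ∅
  T[1,2] 'cc' = ∅
  T[0,2] 'acc' = ∅

S ∉ T[0,2] ⇒ NO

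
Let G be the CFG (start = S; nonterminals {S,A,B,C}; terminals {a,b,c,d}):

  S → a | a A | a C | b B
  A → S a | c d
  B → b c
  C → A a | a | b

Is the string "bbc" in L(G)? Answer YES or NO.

Convert to CNF:
  S -> T0 A | T0 C | T3 B | a
  A -> S T0 | T1 T2
  B -> T3 T1
  C -> A T0 | a | b
  T0 -> a
  T1 -> c
  T2 -> d
  T3 -> b

Fill CYK table bottom-up:
  T[0,0] 'b' = {C,T3}  orig:{C}
  T[1,1] 'b' = {C,T3}  orig:{C}
  T[2,2] 'c' = {T1}  orig:{}
  T[0,1] 'bb' = ∅
  T[1,2] 'bc' = {B}
  T[0,2] 'bbc' = {S}

S ∈ T[0,2] ⇒ YES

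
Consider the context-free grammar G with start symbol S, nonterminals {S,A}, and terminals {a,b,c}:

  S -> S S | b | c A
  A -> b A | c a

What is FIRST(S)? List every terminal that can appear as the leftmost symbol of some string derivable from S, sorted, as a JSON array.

FIRST iteration:
round 1:
  A via A→b A: +{b}
  A via A→c a: +{c}
  S via S→b: +{b}
  S via S→c A: +{c}
  FIRST[S]={b,c}  FIRST[A]={b,c}
round 2: (stable)
  FIRST[S]={b,c}  FIRST[A]={b,c}

FIRST(S) = ["b", "c"]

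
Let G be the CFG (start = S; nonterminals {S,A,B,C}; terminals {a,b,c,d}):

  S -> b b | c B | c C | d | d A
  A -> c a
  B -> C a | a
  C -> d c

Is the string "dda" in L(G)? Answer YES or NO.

Convert to CNF:
  S -> T0 B | T0 C | T2 A | T3 T3 | d
  A -> T0 T1
  B -> C T1 | a
  C -> T2 T0
  T0 -> c
  T1 -> a
  T2 -> d
  T3 -> b

CYK table (by increasing span):
  cell(0,0) d: {S,T2}  orig:{S}
  cell(1,1) d: {S,T2}  orig:{S}
  cell(2,2) a: {B,T1}  orig:{B}
  cell(0,1) dd: ∅
  cell(1,2) da: ∅
  cell(0,2) dda: ∅

S ∉ T[0,2] ⇒ NO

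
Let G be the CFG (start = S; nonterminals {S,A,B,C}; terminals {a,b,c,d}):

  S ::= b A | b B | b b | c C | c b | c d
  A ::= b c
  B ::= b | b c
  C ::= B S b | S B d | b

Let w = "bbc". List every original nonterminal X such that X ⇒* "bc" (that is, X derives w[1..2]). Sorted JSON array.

Convert to CNF:
  S -> T0 A | T0 B | T0 T0 | T1 C | T1 T0 | T1 T2
  A -> T0 T1
  B -> T0 T1 | b
  C -> B X3 | S X4 | b
  T0 -> b
  T1 -> c
  T2 -> d
  X3 -> S T0
  X4 -> B T2

Fill CYK table bottom-up — only the sub-triangle for w[1..2]:
  [1..1]={B,C,T0}  "b"  orig:{B,C}
  [2..2]={T1}  "c"  orig:{}
  [1..2]={A,B}  "bc"

Original NTs in T[1,2] deriving "bc": ["A", "B"]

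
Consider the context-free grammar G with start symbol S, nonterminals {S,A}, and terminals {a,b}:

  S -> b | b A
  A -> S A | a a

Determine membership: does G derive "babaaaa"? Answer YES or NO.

CNF form of G:
  S -> T1 A | b
  A -> S A | T0 T0
  T0 -> a
  T1 -> b

Fill CYK table bottom-up:
  T[0,0] 'b' = {S,T1}  orig:{S}
  T[1,1] 'a' = {T0}  orig:{}
  T[2,2] 'b' = {S,T1}  orig:{S}
  T[3,3] 'a' = {T0}  orig:{}
  T[4,4] 'a' = {T0}  orig:{}
  T[5,5] 'a' = {T0}  orig:{}
  T[6,6] 'a' = {T0}  orig:{}
  T[0,1] 'ba' = ∅
  T[1,2] 'ab' = ∅
  T[2,3] 'ba' = ∅
  T[3,4] 'aa' = {A}
  T[4,5] 'aa' = {A}
  T[5,6] 'aa' = {A}
  T[0,2] 'bab' = ∅
  T[1,3] 'aba' = ∅
  T[2,4] 'baa' = {A,S}
  T[3,5] 'aaa' = ∅
  T[4,6] 'aaa' = ∅
  T[0,3] 'baba' = ∅
  T[1,4] 'abaa' = ∅
  T[2,5] 'baaa' = ∅
  T[3,6] 'aaaa' = ∅
  T[0,4] 'babaa' = ∅
  T[1,5] 'abaaa' = ∅
  T[2,6] 'baaaa' = {A}
  T[0,5] 'babaaa' = ∅
  T[1,6] 'abaaaa' = ∅
  T[0,6] 'babaaaa' = ∅

S ∉ T[0,6] ⇒ NO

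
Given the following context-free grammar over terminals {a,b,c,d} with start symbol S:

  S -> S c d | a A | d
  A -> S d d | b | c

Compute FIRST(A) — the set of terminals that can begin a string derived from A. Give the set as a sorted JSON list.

FIRST sets, iterate to fixpoint:
pass 1:
  A via A→b: +{b}
  A via A→c: +{c}
  S via S→a A: +{a}
  S via S→d: +{d}
  S: {a,d}  A: {b,c}
pass 2:
  A via A→S d d: +{a,d}
  S: {a,d}  A: {a,b,c,d}
pass 3: — fixpoint
  S: {a,d}  A: {a,b,c,d}

FIRST(A) = ["a", "b", "c", "d"]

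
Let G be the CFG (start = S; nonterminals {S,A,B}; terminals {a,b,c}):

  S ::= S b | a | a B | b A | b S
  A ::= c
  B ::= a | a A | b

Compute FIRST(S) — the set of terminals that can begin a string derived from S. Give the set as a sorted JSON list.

FIRST sets, iterate to fixpoint:
round 1:
  A via A→c: +{c}
  B via B→a: +{a}
  B via B→b: +{b}
  S via S→a: +{a}
  S via S→b A: +{b}
  FIRST(S)={a,b}  FIRST(A)={c}  FIRST(B)={a,b}
round 2: — fixpoint
  FIRST(S)={a,b}  FIRST(A)={c}  FIRST(B)={a,b}

FIRST(S) = ["a", "b"]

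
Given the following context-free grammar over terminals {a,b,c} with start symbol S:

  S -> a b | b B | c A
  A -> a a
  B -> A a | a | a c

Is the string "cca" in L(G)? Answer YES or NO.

Convert to CNF:
  S -> T0 T2 | T1 A | T2 B
  A -> T0 T0
  B -> A T0 | T0 T1 | a
  T0 -> a
  T1 -> c
  T2 -> b

Fill CYK table bottom-up:
  [0..0]={T1}  "c"  orig:{}
  [1..1]={T1}  "c"  orig:{}
  [2..2]={B,T0}  "a"  orig:{B}
  [0..1]=∅  "cc"
  [1..2]=∅  "ca"
  [0..2]=∅  "cca"

S ∉ T[0,2] ⇒ NO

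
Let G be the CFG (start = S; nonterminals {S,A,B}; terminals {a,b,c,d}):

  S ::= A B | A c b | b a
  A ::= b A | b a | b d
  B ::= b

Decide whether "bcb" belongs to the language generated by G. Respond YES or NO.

CNF form of G:
  S -> A B | A X4 | T0 T1
  A -> T0 A | T0 T1 | T0 T2
  B -> b
  T0 -> b
  T1 -> a
  T2 -> d
  T3 -> c
  X4 -> T3 T0

Fill CYK table bottom-up:
  cell(0,0) b: {B,T0}  orig:{B}
  cell(1,1) c: {T3}  orig:{}
  cell(2,2) b: {B,T0}  orig:{B}
  cell(0,1) bc: ∅
  cell(1,2) cb: {X4}  orig:{}
  cell(0,2) bcb: ∅

S ∉ T[0,2] ⇒ NO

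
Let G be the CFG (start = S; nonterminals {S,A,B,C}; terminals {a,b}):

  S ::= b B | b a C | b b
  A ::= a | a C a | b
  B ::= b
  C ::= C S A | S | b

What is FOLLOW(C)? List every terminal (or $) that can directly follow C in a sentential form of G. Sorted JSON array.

FIRST sets, iterate to fixpoint:
round 1:
  A via A→a: +{a}
  A via A→b: +{b}
  B via B→b: +{b}
  C via C→b: +{b}
  S via S→b B: +{b}
  S: {b}  A: {a,b}  B: {b}  C: {b}
round 2: — fixpoint
  S: {b}  A: {a,b}  B: {b}  C: {b}

Compute FOLLOW by fixpoint:
initialize: $ ∈ FOLLOW(S)
pass 1:
  A→a C a: FOLLOW(C) ⊇ FIRST(a) = {a}; new: +{a}
  C→C S A: FOLLOW(C) ⊇ FIRST(S) = {b}; new: +{b}
  C→C S A: FOLLOW(S) ⊇ FIRST(A) = {a,b}; new: +{a,b}
  C→C S A: FOLLOW(A) ⊇ FOLLOW(C) ⊇ {a,b}; new: +{a,b}
  S→b B: FOLLOW(B) ⊇ FOLLOW(S) ⊇ {$,a,b}; new: +{$,a,b}
  S→b a C: FOLLOW(C) ⊇ FOLLOW(S) ⊇ {$,a,b}; new: +{$}
  S: {$,a,b}  A: {a,b}  B: {$,a,b}  C: {$,a,b}
pass 2:
  C→C S A: FOLLOW(A) ⊇ FOLLOW(C) ⊇ {$,a,b}; new: +{$}
  S: {$,a,b}  A: {$,a,b}  B: {$,a,b}  C: {$,a,b}
pass 3: — fixpoint
  S: {$,a,b}  A: {$,a,b}  B: {$,a,b}  C: {$,a,b}

FOLLOW(C) = ["$", "a", "b"]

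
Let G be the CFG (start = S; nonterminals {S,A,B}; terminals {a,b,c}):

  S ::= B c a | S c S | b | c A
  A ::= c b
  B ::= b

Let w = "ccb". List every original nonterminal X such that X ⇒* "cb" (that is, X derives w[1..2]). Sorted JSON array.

CNF form of G:
  S -> B X3 | S X4 | T0 A | b
  A -> T0 T1
  B -> b
  T0 -> c
  T1 -> b
  T2 -> a
  X3 -> T0 T2
  X4 -> T0 S

CYK fill — only the sub-triangle for w[1..2]:
  [1..1]={T0}  "c"  orig:{}
  [2..2]={B,S,T1}  "b"  orig:{B,S}
  [1..2]={A,X4}  "cb"  orig:{A}

Original NTs in T[1,2] deriving "cb": ["A"]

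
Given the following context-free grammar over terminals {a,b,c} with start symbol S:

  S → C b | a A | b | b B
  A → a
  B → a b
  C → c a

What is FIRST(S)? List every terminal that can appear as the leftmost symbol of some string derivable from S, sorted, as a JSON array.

FIRST iteration:
iter 1:
  A via A→a: +{a}
  B via B→a b: +{a}
  C via C→c a: +{c}
  S via S→C b: +{c}
  S via S→a A: +{a}
  S via S→b: +{b}
  FIRST(S)={a,b,c}  FIRST(A)={a}  FIRST(B)={a}  FIRST(C)={c}
iter 2: (stable)
  FIRST(S)={a,b,c}  FIRST(A)={a}  FIRST(B)={a}  FIRST(C)={c}

FIRST(S) = ["a", "b", "c"]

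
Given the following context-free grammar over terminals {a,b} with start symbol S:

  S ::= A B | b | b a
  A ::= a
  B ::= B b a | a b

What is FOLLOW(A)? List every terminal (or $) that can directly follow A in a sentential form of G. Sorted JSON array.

FIRST iteration:
iter 1:
  A via A→a: +{a}
  B via B→a b: +{a}
  S via S→A B: +{a}
  S via S→b: +{b}
  FIRST(S)={a,b}  FIRST(A)={a}  FIRST(B)={a}
iter 2: — fixpoint
  FIRST(S)={a,b}  FIRST(A)={a}  FIRST(B)={a}

Compute FOLLOW by fixpoint:
seed FOLLOW(S) with $
iter 1:
  B→B b a: FOLLOW(B) ⊇ FIRST(b) = {b}; new: +{b}
  S→A B: FOLLOW(A) ⊇ FIRST(B) = {a}; new: +{a}
  S→A B: FOLLOW(B) ⊇ FOLLOW(S) ⊇ {$}; new: +{$}
  S: {$}  A: {a}  B: {$,b}
iter 2: (no change)
  S: {$}  A: {a}  B: {$,b}

FOLLOW(A) = ["a"]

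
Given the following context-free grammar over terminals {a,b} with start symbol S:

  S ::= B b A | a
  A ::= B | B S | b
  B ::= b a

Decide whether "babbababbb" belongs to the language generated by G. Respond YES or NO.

CNF form of G:
  S -> B X2 | a
  A -> B S | T0 T1 | b
  B -> T0 T1
  T0 -> b
  T1 -> a
  X2 -> T0 A

CYK table (by increasing span):
  [0..0]={A,T0}  "b"  orig:{A}
  [1..1]={S,T1}  "a"  orig:{S}
  [2..2]={A,T0}  "b"  orig:{A}
  [3..3]={A,T0}  "b"  orig:{A}
  [4..4]={S,T1}  "a"  orig:{S}
  [5..5]={A,T0}  "b"  orig:{A}
  [6..6]={S,T1}  "a"  orig:{S}
  [7..7]={A,T0}  "b"  orig:{A}
  [8..8]={A,T0}  "b"  orig:{A}
  [9..9]={A,T0}  "b"  orig:{A}
  [0..1]={A,B}  "ba"
  [1..2]=∅  "ab"
  [2..3]={X2}  "bb"  orig:{}
  [3..4]={A,B}  "ba"
  [4..5]=∅  "ab"
  [5..6]={A,B}  "ba"
  [6..7]=∅  "ab"
  [7..8]={X2}  "bb"  orig:{}
  [8..9]={X2}  "bb"  orig:{}
  [0..2]=∅  "bab"
  [1..3]=∅  "abb"
  [2..4]={X2}  "bba"  orig:{}
  [3..5]=∅  "bab"
  [4..6]=∅  "aba"
  [5..7]=∅  "bab"
  [6..8]=∅  "abb"
  [7..9]=∅  "bbb"
  [0..3]={S}  "babb"
  [1..4]=∅  "abba"
  [2..5]=∅  "bbab"
  [3..6]=∅  "baba"
  [4..7]=∅  "abab"
  [5..8]={S}  "babb"
  [6..9]=∅  "abbb"
  [0..4]={S}  "babba"
  [1..5]=∅  "abbab"
  [2..6]=∅  "bbaba"
  [3..7]=∅  "babab"
  [4..8]=∅  "ababb"
  [5..9]=∅  "babbb"
  [0..5]=∅  "babbab"
  [1..6]=∅  "abbaba"
  [2..7]=∅  "bbabab"
  [3..8]={A}  "bababb"
  [4..9]=∅  "ababbb"
  [0..6]=∅  "babbaba"
  [1..7]=∅  "abbabab"
  [2..8]={X2}  "bbababb"  orig:{}
  [3..9]=∅  "bababbb"
  [0..7]=∅  "babbabab"
  [1..8]=∅  "abbababb"
  [2..9]=∅  "bbababbb"
  [0..8]={S}  "babbababb"
  [1..9]=∅  "abbababbb"
  [0..9]=∅  "babbababbb"

S ∉ T[0,9] ⇒ NO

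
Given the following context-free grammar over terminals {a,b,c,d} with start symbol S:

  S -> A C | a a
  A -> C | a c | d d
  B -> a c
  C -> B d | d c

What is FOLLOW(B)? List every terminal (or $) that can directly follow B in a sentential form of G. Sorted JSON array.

FIRST sets, iterate to fixpoint:
round 1:
  A via A→a c: +{a}
  A via A→d d: +{d}
  B via B→a c: +{a}
  C via C→B d: +{a}
  C via C→d c: +{d}
  S via S→A C: +{a,d}
  FIRST(S)={a,d}  FIRST(A)={a,d}  FIRST(B)={a}  FIRST(C)={a,d}
round 2: (stable)
  FIRST(S)={a,d}  FIRST(A)={a,d}  FIRST(B)={a}  FIRST(C)={a,d}

FOLLOW iteration:
initialize: $ ∈ FOLLOW(S)
iter 1:
  C→B d: FOLLOW(B) ⊇ FIRST(d) = {d}; new: +{d}
  S→A C: FOLLOW(A) ⊇ FIRST(C) = {a,d}; new: +{a,d}
  S→A C: FOLLOW(C) ⊇ FOLLOW(S) ⊇ {$}; new: +{$}
  S: {$}  A: {a,d}  B: {d}  C: {$}
iter 2:
  A→C: FOLLOW(C) ⊇ FOLLOW(A) ⊇ {a,d}; new: +{a,d}
  S: {$}  A: {a,d}  B: {d}  C: {$,a,d}
iter 3: (stable)
  S: {$}  A: {a,d}  B: {d}  C: {$,a,d}

FOLLOW(B) = ["d"]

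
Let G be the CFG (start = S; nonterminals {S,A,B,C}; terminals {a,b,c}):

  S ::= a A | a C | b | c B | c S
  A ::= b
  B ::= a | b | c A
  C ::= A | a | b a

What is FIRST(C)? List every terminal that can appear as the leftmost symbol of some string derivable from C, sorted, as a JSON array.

Compute FIRST by fixpoint:
iter 1:
  A via A→b: +{b}
  B via B→a: +{a}
  B via B→b: +{b}
  B via B→c A: +{c}
  C via C→A: +{b}
  C via C→a: +{a}
  S via S→a A: +{a}
  S via S→b: +{b}
  S via S→c B: +{c}
  FIRST(S)={a,b,c}  FIRST(A)={b}  FIRST(B)={a,b,c}  FIRST(C)={a,b}
iter 2: — fixpoint
  FIRST(S)={a,b,c}  FIRST(A)={b}  FIRST(B)={a,b,c}  FIRST(C)={a,b}

FIRST(C) = ["a", "b"]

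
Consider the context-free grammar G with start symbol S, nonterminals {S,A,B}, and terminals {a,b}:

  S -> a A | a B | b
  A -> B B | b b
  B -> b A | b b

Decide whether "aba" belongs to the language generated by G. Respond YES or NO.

CNF form of G:
  S -> T1 A | T1 B | b
  A -> B B | T0 T0
  B -> T0 A | T0 T0
  T0 -> b
  T1 -> a

Fill CYK table bottom-up:
  [0..0]={T1}  "a"  orig:{}
  [1..1]={S,T0}  "b"  orig:{S}
  [2..2]={T1}  "a"  orig:{}
  [0..1]=∅  "ab"
  [1..2]=∅  "ba"
  [0..2]=∅  "aba"

S ∉ T[0,2] ⇒ NO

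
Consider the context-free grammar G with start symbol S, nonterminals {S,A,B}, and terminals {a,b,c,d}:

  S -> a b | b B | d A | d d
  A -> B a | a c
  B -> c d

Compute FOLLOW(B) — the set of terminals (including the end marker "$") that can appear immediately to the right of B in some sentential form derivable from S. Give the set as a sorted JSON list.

FIRST iteration:
[1]
  A via A→a c: +{a}
  B via B→c d: +{c}
  S via S→a b: +{a}
  S via S→b B: +{b}
  S via S→d A: +{d}
  S: {a,b,d}  A: {a}  B: {c}
[2]
  A via A→B a: +{c}
  S: {a,b,d}  A: {a,c}  B: {c}
[3] (stable)
  S: {a,b,d}  A: {a,c}  B: {c}

Compute FOLLOW by fixpoint:
initialize: $ ∈ FOLLOW(S)
iter 1:
  A→B a: FOLLOW(B) ⊇ FIRST(a) = {a}; new: +{a}
  S→b B: FOLLOW(B) ⊇ FOLLOW(S) ⊇ {$}; new: +{$}
  S→d A: FOLLOW(A) ⊇ FOLLOW(S) ⊇ {$}; new: +{$}
  S: {$}  A: {$}  B: {$,a}
iter 2: — fixpoint
  S: {$}  A: {$}  B: {$,a}

FOLLOW(B) = ["$", "a"]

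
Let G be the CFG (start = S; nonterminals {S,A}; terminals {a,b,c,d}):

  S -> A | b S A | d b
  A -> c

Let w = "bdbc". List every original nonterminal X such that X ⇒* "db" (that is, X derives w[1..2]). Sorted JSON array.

CNF form of G:
  S -> T0 X2 | T1 T0 | c
  A -> c
  T0 -> b
  T1 -> d
  X2 -> S A

CYK fill (cells [i..j] with 1 ≤ i ≤ j ≤ 2 only):
  T[1,1] 'd' = {T1}  orig:{}
  T[2,2] 'b' = {T0}  orig:{}
  T[1,2] 'db' = {S}

Original NTs in T[1,2] deriving "db": ["S"]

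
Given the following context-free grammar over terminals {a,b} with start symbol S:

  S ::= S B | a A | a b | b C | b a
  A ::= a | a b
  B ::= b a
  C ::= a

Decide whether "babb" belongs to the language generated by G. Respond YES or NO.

Convert to CNF:
  S -> S B | T0 A | T0 T1 | T1 C | T1 T0
  A -> T0 T1 | a
  B -> T1 T0
  C -> a
  T0 -> a
  T1 -> b

CYK fill:
  [0..0]={T1}  "b"  orig:{}
  [1..1]={A,C,T0}  "a"  orig:{A,C}
  [2..2]={T1}  "b"  orig:{}
  [3..3]={T1}  "b"  orig:{}
  [0..1]={B,S}  "ba"
  [1..2]={A,S}  "ab"
  [2..3]=∅  "bb"
  [0..2]=∅  "bab"
  [1..3]=∅  "abb"
  [0..3]=∅  "babb"

S ∉ T[0,3] ⇒ NO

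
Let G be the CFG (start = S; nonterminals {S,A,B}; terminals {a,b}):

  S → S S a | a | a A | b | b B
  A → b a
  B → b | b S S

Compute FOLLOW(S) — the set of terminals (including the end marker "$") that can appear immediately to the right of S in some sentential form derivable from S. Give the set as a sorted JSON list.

FIRST iteration:
iter 1:
  A via A→b a: +{b}
  B via B→b: +{b}
  S via S→a: +{a}
  S via S→b: +{b}
  FIRST(S)={a,b}  FIRST(A)={b}  FIRST(B)={b}
iter 2: (no change)
  FIRST(S)={a,b}  FIRST(A)={b}  FIRST(B)={b}

Compute FOLLOW by fixpoint:
FOLLOW(S) := {$}
pass 1:
  B→b S S: FOLLOW(S) ⊇ FIRST(S) = {a,b}; new: +{a,b}
  S→a A: FOLLOW(A) ⊇ FOLLOW(S) ⊇ {$,a,b}; new: +{$,a,b}
  S→b B: FOLLOW(B) ⊇ FOLLOW(S) ⊇ {$,a,b}; new: +{$,a,b}
  FOLLOW(S)={$,a,b}  FOLLOW(A)={$,a,b}  FOLLOW(B)={$,a,b}
pass 2: done
  FOLLOW(S)={$,a,b}  FOLLOW(A)={$,a,b}  FOLLOW(B)={$,a,b}

FOLLOW(S) = ["$", "a", "b"]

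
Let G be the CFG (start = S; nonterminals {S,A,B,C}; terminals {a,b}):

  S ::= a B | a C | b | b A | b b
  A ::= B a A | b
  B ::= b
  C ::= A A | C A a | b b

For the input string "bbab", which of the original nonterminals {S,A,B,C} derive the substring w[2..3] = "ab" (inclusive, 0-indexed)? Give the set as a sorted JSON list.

Convert to CNF:
  S -> T0 B | T0 C | T1 A | T1 T1 | b
  A -> B X2 | b
  B -> b
  C -> A A | C X3 | T1 T1
  T0 -> a
  T1 -> b
  X2 -> T0 A
  X3 -> A T0

Fill CYK table bottom-up, restricted to cells inside w[2..3]:
  T[2,2] 'a' = {T0}  orig:{}
  T[3,3] 'b' = {A,B,S,T1}  orig:{A,B,S}
  T[2,3] 'ab' = {S,X2}  orig:{S}

Original NTs in T[2,3] deriving "ab": ["S"]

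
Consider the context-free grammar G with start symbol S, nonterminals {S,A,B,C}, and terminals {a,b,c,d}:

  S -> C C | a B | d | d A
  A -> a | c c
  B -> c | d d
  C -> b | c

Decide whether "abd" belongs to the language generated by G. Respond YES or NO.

CNF form of G:
  S -> C C | T1 A | T2 B | d
  A -> T0 T0 | a
  B -> T1 T1 | c
  C -> b | c
  T0 -> c
  T1 -> d
  T2 -> a

CYK fill:
  [0..0]={A,T2}  "a"  orig:{A}
  [1..1]={C}  "b"
  [2..2]={S,T1}  "d"  orig:{S}
  [0..1]=∅  "ab"
  [1..2]=∅  "bd"
  [0..2]=∅  "abd"

S ∉ T[0,2] ⇒ NO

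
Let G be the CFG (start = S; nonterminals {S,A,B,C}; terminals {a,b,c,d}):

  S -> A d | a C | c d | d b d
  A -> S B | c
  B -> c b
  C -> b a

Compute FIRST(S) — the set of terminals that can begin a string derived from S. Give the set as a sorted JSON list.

FIRST iteration:
pass 1:
  A via A→c: +{c}
  B via B→c b: +{c}
  C via C→b a: +{b}
  S via S→A d: +{c}
  S via S→a C: +{a}
  S via S→d b d: +{d}
  FIRST[S]={a,c,d}  FIRST[A]={c}  FIRST[B]={c}  FIRST[C]={b}
pass 2:
  A via A→S B: +{a,d}
  FIRST[S]={a,c,d}  FIRST[A]={a,c,d}  FIRST[B]={c}  FIRST[C]={b}
pass 3: (no change)
  FIRST[S]={a,c,d}  FIRST[A]={a,c,d}  FIRST[B]={c}  FIRST[C]={b}

FIRST(S) = ["a", "c", "d"]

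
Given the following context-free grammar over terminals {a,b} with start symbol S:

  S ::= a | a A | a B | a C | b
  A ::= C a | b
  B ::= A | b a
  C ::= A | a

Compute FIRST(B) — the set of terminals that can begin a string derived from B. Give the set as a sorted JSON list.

FIRST sets, iterate to fixpoint:
round 1:
  A via A→b: +{b}
  B via B→A: +{b}
  C via C→A: +{b}
  C via C→a: +{a}
  S via S→a: +{a}
  S via S→b: +{b}
  S: {a,b}  A: {b}  B: {b}  C: {a,b}
round 2:
  A via A→C a: +{a}
  B via B→A: +{a}
  S: {a,b}  A: {a,b}  B: {a,b}  C: {a,b}
round 3: done
  S: {a,b}  A: {a,b}  B: {a,b}  C: {a,b}

FIRST(B) = ["a", "b"]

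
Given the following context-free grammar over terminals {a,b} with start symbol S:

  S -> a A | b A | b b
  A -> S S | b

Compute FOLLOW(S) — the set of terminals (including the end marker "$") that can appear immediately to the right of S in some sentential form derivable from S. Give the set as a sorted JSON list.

FIRST sets, iterate to fixpoint:
round 1:
  A via A→b: +{b}
  S via S→a A: +{a}
  S via S→b A: +{b}
  FIRST(S)={a,b}  FIRST(A)={b}
round 2:
  A via A→S S: +{a}
  FIRST(S)={a,b}  FIRST(A)={a,b}
round 3: — fixpoint
  FIRST(S)={a,b}  FIRST(A)={a,b}

FOLLOW sets:
seed FOLLOW(S) with $
pass 1:
  A→S S: FOLLOW(S) ⊇ FIRST(S) = {a,b}; new: +{a,b}
  S→a A: FOLLOW(A) ⊇ FOLLOW(S) ⊇ {$,a,b}; new: +{$,a,b}
  S: {$,a,b}  A: {$,a,b}
pass 2: — fixpoint
  S: {$,a,b}  A: {$,a,b}

FOLLOW(S) = ["$", "a", "b"]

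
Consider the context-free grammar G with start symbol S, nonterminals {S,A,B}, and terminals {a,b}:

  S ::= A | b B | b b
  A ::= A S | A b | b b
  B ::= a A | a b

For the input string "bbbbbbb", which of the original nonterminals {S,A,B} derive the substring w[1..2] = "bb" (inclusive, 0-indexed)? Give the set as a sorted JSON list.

CNF form of G:
  S -> A S | A T0 | T0 B | T0 T0
  A -> A S | A T0 | T0 T0
  B -> T1 A | T1 T0
  T0 -> b
  T1 -> a

CYK table (by increasing span) — only the sub-triangle for w[1..2]:
  [1..1]={T0}  "b"  orig:{}
  [2..2]={T0}  "b"  orig:{}
  [1..2]={A,S}  "bb"

Original NTs in T[1,2] deriving "bb": ["A", "S"]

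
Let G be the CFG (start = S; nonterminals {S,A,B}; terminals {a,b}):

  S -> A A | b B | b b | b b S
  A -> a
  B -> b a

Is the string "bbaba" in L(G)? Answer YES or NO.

Convert to CNF:
  S -> A A | T0 B | T0 T0 | T0 X2
  A -> a
  B -> T0 T1
  T0 -> b
  T1 -> a
  X2 -> T0 S

CYK table (by increasing span):
  T[0,0] 'b' = {T0}  orig:{}
  T[1,1] 'b' = {T0}  orig:{}
  T[2,2] 'a' = {A,T1}  orig:{A}
  T[3,3] 'b' = {T0}  orig:{}
  T[4,4] 'a' = {A,T1}  orig:{A}
  T[0,1] 'bb' = {S}
  T[1,2] 'ba' = {B}
  T[2,3] 'ab' = ∅
  T[3,4] 'ba' = {B}
  T[0,2] 'bba' = {S}
  T[1,3] 'bab' = ∅
  T[2,4] 'aba' = ∅
  T[0,3] 'bbab' = ∅
  T[1,4] 'baba' = ∅
  T[0,4] 'bbaba' = ∅

S ∉ T[0,4] ⇒ NO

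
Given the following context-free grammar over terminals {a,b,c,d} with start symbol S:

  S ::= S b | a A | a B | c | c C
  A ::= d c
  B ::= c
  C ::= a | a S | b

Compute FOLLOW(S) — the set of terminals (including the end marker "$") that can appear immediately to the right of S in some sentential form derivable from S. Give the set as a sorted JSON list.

FIRST sets, iterate to fixpoint:
iter 1:
  A via A→d c: +{d}
  B via B→c: +{c}
  C via C→a: +{a}
  C via C→b: +{b}
  S via S→a A: +{a}
  S via S→c: +{c}
  FIRST[S]={a,c}  FIRST[A]={d}  FIRST[B]={c}  FIRST[C]={a,b}
iter 2: (stable)
  FIRST[S]={a,c}  FIRST[A]={d}  FIRST[B]={c}  FIRST[C]={a,b}

Compute FOLLOW by fixpoint:
seed FOLLOW(S) with $
round 1:
  S→S b: FOLLOW(S) ⊇ FIRST(b) = {b}; new: +{b}
  S→a A: FOLLOW(A) ⊇ FOLLOW(S) ⊇ {$,b}; new: +{$,b}
  S→a B: FOLLOW(B) ⊇ FOLLOW(S) ⊇ {$,b}; new: +{$,b}
  S→c C: FOLLOW(C) ⊇ FOLLOW(S) ⊇ {$,b}; new: +{$,b}
  S: {$,b}  A: {$,b}  B: {$,b}  C: {$,b}
round 2: done
  S: {$,b}  A: {$,b}  B: {$,b}  C: {$,b}

FOLLOW(S) = ["$", "b"]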